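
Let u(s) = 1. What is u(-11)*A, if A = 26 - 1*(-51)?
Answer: 77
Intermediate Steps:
A = 77 (A = 26 + 51 = 77)
u(-11)*A = 1*77 = 77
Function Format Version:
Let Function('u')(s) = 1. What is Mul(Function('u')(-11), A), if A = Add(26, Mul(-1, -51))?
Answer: 77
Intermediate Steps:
A = 77 (A = Add(26, 51) = 77)
Mul(Function('u')(-11), A) = Mul(1, 77) = 77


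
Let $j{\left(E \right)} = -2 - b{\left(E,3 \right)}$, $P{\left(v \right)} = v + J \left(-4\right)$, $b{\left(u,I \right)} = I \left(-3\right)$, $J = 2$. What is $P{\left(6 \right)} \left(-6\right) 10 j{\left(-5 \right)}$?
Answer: $840$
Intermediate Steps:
$b{\left(u,I \right)} = - 3 I$
$P{\left(v \right)} = -8 + v$ ($P{\left(v \right)} = v + 2 \left(-4\right) = v - 8 = -8 + v$)
$j{\left(E \right)} = 7$ ($j{\left(E \right)} = -2 - \left(-3\right) 3 = -2 - -9 = -2 + 9 = 7$)
$P{\left(6 \right)} \left(-6\right) 10 j{\left(-5 \right)} = \left(-8 + 6\right) \left(-6\right) 10 \cdot 7 = \left(-2\right) \left(-6\right) 10 \cdot 7 = 12 \cdot 10 \cdot 7 = 120 \cdot 7 = 840$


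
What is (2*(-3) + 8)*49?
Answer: 98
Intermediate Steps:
(2*(-3) + 8)*49 = (-6 + 8)*49 = 2*49 = 98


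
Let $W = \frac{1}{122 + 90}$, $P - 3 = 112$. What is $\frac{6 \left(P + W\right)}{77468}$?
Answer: $\frac{73143}{8211608} \approx 0.0089073$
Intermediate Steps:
$P = 115$ ($P = 3 + 112 = 115$)
$W = \frac{1}{212} \approx 0.004717$
$\frac{6 \left(P + W\right)}{77468} = \frac{6 \left(115 + \frac{1}{212}\right)}{77468} = 6 \cdot \frac{24381}{212} \cdot \frac{1}{77468} = \frac{73143}{106} \cdot \frac{1}{77468} = \frac{73143}{8211608}$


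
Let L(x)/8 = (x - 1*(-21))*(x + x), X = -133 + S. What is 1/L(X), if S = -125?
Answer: 1/978336 ≈ 1.0221e-6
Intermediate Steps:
X = -258 (X = -133 - 125 = -258)
L(x) = 16*x*(21 + x) (L(x) = 8*((x - 1*(-21))*(x + x)) = 8*((x + 21)*(2*x)) = 8*((21 + x)*(2*x)) = 8*(2*x*(21 + x)) = 16*x*(21 + x))
1/L(X) = 1/(16*(-258)*(21 - 258)) = 1/(16*(-258)*(-237)) = 1/978336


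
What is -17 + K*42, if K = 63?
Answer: 2629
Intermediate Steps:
-17 + K*42 = -17 + 63*42 = -17 + 2646 = 2629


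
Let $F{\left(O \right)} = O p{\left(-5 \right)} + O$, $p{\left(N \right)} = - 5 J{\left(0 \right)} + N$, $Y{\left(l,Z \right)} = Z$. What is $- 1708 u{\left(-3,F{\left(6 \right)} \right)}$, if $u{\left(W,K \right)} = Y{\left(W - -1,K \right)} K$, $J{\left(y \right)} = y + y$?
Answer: $-983808$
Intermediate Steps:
$J{\left(y \right)} = 2 y$
$p{\left(N \right)} = N$ ($p{\left(N \right)} = - 5 \cdot 2 \cdot 0 + N = \left(-5\right) 0 + N = 0 + N = N$)
$F{\left(O \right)} = - 4 O$ ($F{\left(O \right)} = O \left(-5\right) + O = - 5 O + O = - 4 O$)
$u{\left(W,K \right)} = K^{2}$ ($u{\left(W,K \right)} = K K = K^{2}$)
$- 1708 u{\left(-3,F{\left(6 \right)} \right)} = - 1708 \left(\left(-4\right) 6\right)^{2} = - 1708 \left(-24\right)^{2} = \left(-1708\right) 576 = -983808$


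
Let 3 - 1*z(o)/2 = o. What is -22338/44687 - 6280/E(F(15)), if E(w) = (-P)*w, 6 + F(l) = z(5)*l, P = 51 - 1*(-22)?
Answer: -194129422/107650983 ≈ -1.8033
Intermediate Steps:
z(o) = 6 - 2*o
P = 73 (P = 51 + 22 = 73)
F(l) = -6 - 4*l (F(l) = -6 + (6 - 2*5)*l = -6 + (6 - 10)*l = -6 - 4*l)
E(w) = -73*w (E(w) = (-1*73)*w = -73*w)
-22338/44687 - 6280/E(F(15)) = -22338/44687 - 6280*(-1/(73*(-6 - 4*15))) = -22338*1/44687 - 6280*(-1/(73*(-6 - 60))) = -22338/44687 - 6280/((-73*(-66))) = -22338/44687 - 6280/4818 = -22338/44687 - 6280*1/4818 = -22338/44687 - 3140/2409 = -194129422/107650983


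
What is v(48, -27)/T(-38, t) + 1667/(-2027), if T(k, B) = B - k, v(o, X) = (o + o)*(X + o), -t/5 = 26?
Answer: -1059949/46621 ≈ -22.735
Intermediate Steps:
t = -130 (t = -5*26 = -130)
v(o, X) = 2*o*(X + o) (v(o, X) = (2*o)*(X + o) = 2*o*(X + o))
v(48, -27)/T(-38, t) + 1667/(-2027) = (2*48*(-27 + 48))/(-130 - 1*(-38)) + 1667/(-2027) = (2*48*21)/(-130 + 38) + 1667*(-1/2027) = 2016/(-92) - 1667/2027 = 2016*(-1/92) - 1667/2027 = -504/23 - 1667/2027 = -1059949/46621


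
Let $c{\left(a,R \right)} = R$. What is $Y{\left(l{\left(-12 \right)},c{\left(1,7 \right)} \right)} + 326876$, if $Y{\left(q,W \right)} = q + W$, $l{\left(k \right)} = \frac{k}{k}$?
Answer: $326884$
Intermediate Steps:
$l{\left(k \right)} = 1$
$Y{\left(q,W \right)} = W + q$
$Y{\left(l{\left(-12 \right)},c{\left(1,7 \right)} \right)} + 326876 = \left(7 + 1\right) + 326876 = 8 + 326876 = 326884$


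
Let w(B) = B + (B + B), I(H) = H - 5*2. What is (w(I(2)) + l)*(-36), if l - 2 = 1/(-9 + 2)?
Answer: 5580/7 ≈ 797.14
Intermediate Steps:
I(H) = -10 + H (I(H) = H - 10 = -10 + H)
w(B) = 3*B (w(B) = B + 2*B = 3*B)
l = 13/7 (l = 2 + 1/(-9 + 2) = 2 + 1/(-7) = 2 - 1/7 = 13/7 ≈ 1.8571)
(w(I(2)) + l)*(-36) = (3*(-10 + 2) + 13/7)*(-36) = (3*(-8) + 13/7)*(-36) = (-24 + 13/7)*(-36) = -155/7*(-36) = 5580/7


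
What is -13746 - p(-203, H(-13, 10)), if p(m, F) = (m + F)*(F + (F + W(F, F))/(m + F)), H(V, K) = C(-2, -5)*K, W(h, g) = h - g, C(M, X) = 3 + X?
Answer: -18186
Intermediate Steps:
H(V, K) = -2*K (H(V, K) = (3 - 5)*K = -2*K)
p(m, F) = (F + m)*(F + F/(F + m)) (p(m, F) = (m + F)*(F + (F + (F - F))/(m + F)) = (F + m)*(F + (F + 0)/(F + m)) = (F + m)*(F + F/(F + m)))
-13746 - p(-203, H(-13, 10)) = -13746 - (-2*10)*(1 - 2*10 - 203) = -13746 - (-20)*(1 - 20 - 203) = -13746 - (-20)*(-222) = -13746 - 1*4440 = -13746 - 4440 = -18186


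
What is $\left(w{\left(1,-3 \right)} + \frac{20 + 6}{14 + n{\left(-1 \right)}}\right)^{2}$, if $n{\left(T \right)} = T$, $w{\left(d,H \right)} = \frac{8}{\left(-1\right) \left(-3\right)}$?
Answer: $\frac{196}{9} \approx 21.778$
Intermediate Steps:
$w{\left(d,H \right)} = \frac{8}{3}$
$\left(w{\left(1,-3 \right)} + \frac{20 + 6}{14 + n{\left(-1 \right)}}\right)^{2} = \left(\frac{8}{3} + \frac{20 + 6}{14 - 1}\right)^{2} = \left(\frac{8}{3} + \frac{26}{13}\right)^{2} = \left(\frac{8}{3} + 26 \cdot \frac{1}{13}\right)^{2} = \left(\frac{8}{3} + 2\right)^{2} = \left(\frac{14}{3}\right)^{2} = \frac{196}{9}$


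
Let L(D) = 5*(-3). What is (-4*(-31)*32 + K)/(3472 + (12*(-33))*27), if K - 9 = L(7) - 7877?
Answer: 783/1444 ≈ 0.54224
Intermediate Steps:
L(D) = -15
K = -7883 (K = 9 + (-15 - 7877) = 9 - 7892 = -7883)
(-4*(-31)*32 + K)/(3472 + (12*(-33))*27) = (-4*(-31)*32 - 7883)/(3472 + (12*(-33))*27) = (124*32 - 7883)/(3472 - 396*27) = (3968 - 7883)/(3472 - 10692) = -3915/(-7220) = -3915*(-1/7220) = 783/1444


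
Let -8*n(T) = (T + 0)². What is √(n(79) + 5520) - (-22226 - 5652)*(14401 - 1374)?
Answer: 363166706 + √75838/4 ≈ 3.6317e+8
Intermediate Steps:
n(T) = -T²/8 (n(T) = -(T + 0)²/8 = -T²/8)
√(n(79) + 5520) - (-22226 - 5652)*(14401 - 1374) = √(-⅛*79² + 5520) - (-22226 - 5652)*(14401 - 1374) = √(-⅛*6241 + 5520) - (-27878)*13027 = √(-6241/8 + 5520) - 1*(-363166706) = √(37919/8) + 363166706 = √75838/4 + 363166706 = 363166706 + √75838/4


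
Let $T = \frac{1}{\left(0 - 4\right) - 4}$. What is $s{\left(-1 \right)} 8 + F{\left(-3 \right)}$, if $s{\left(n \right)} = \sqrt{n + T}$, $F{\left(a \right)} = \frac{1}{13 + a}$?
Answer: $\frac{1}{10} + 6 i \sqrt{2} \approx 0.1 + 8.4853 i$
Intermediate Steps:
$T = - \frac{1}{8}$ ($T = \frac{1}{-4 - 4} = \frac{1}{-8} = - \frac{1}{8} \approx -0.125$)
$s{\left(n \right)} = \sqrt{- \frac{1}{8} + n}$ ($s{\left(n \right)} = \sqrt{n - \frac{1}{8}} = \sqrt{- \frac{1}{8} + n}$)
$s{\left(-1 \right)} 8 + F{\left(-3 \right)} = \frac{\sqrt{-2 + 16 \left(-1\right)}}{4} \cdot 8 + \frac{1}{13 - 3} = \frac{\sqrt{-2 - 16}}{4} \cdot 8 + \frac{1}{10} = \frac{\sqrt{-18}}{4} \cdot 8 + \frac{1}{10} = \frac{3 i \sqrt{2}}{4} \cdot 8 + \frac{1}{10} = 6 i \sqrt{2} + \frac{1}{10} = \frac{1}{10} + 6 i \sqrt{2}$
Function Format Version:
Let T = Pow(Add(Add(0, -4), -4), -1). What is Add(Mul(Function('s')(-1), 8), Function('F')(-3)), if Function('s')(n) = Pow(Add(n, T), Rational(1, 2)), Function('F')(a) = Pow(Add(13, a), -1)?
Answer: Add(Rational(1, 10), Mul(6, I, Pow(2, Rational(1, 2)))) ≈ Add(0.10000, Mul(8.4853, I))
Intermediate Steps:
T = Rational(-1, 8) (T = Pow(Add(-4, -4), -1) = Pow(-8, -1) = Rational(-1, 8) ≈ -0.12500)
Function('s')(n) = Pow(Add(Rational(-1, 8), n), Rational(1, 2)) (Function('s')(n) = Pow(Add(n, Rational(-1, 8)), Rational(1, 2)) = Pow(Add(Rational(-1, 8), n), Rational(1, 2)))
Add(Mul(Function('s')(-1), 8), Function('F')(-3)) = Add(Mul(Mul(Rational(1, 4), Pow(Add(-2, Mul(16, -1)), Rational(1, 2))), 8), Pow(Add(13, -3), -1)) = Add(Mul(Mul(Rational(1, 4), Pow(Add(-2, -16), Rational(1, 2))), 8), Pow(10, -1)) = Add(Mul(Mul(Rational(1, 4), Pow(-18, Rational(1, 2))), 8), Rational(1, 10)) = Add(Mul(Mul(Rational(1, 4), Mul(3, I, Pow(2, Rational(1, 2)))), 8), Rational(1, 10)) = Add(Mul(Mul(Rational(3, 4), I, Pow(2, Rational(1, 2))), 8), Rational(1, 10)) = Add(Mul(6, I, Pow(2, Rational(1, 2))), Rational(1, 10)) = Add(Rational(1, 10), Mul(6, I, Pow(2, Rational(1, 2))))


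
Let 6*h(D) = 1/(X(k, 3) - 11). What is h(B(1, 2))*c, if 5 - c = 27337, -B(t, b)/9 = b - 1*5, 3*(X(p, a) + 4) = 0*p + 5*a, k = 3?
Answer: 6833/15 ≈ 455.53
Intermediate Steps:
X(p, a) = -4 + 5*a/3 (X(p, a) = -4 + (0*p + 5*a)/3 = -4 + (0 + 5*a)/3 = -4 + (5*a)/3 = -4 + 5*a/3)
B(t, b) = 45 - 9*b (B(t, b) = -9*(b - 1*5) = -9*(b - 5) = -9*(-5 + b) = 45 - 9*b)
h(D) = -1/60 (h(D) = 1/(6*((-4 + (5/3)*3) - 11)) = 1/(6*((-4 + 5) - 11)) = 1/(6*(1 - 11)) = (⅙)/(-10) = (⅙)*(-⅒) = -1/60)
c = -27332 (c = 5 - 1*27337 = 5 - 27337 = -27332)
h(B(1, 2))*c = -1/60*(-27332) = 6833/15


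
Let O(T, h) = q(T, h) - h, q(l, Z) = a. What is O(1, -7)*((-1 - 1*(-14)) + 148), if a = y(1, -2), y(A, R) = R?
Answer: 805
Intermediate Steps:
a = -2
q(l, Z) = -2
O(T, h) = -2 - h
O(1, -7)*((-1 - 1*(-14)) + 148) = (-2 - 1*(-7))*((-1 - 1*(-14)) + 148) = (-2 + 7)*((-1 + 14) + 148) = 5*(13 + 148) = 5*161 = 805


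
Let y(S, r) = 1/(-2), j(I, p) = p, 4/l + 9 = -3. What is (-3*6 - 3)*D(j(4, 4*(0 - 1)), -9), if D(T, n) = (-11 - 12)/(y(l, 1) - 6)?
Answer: -966/13 ≈ -74.308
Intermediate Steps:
l = -⅓ (l = 4/(-9 - 3) = 4/(-12) = 4*(-1/12) = -⅓ ≈ -0.33333)
y(S, r) = -½
D(T, n) = 46/13 (D(T, n) = (-11 - 12)/(-½ - 6) = -23/(-13/2) = -23*(-2/13) = 46/13)
(-3*6 - 3)*D(j(4, 4*(0 - 1)), -9) = (-3*6 - 3)*(46/13) = (-18 - 3)*(46/13) = -21*46/13 = -966/13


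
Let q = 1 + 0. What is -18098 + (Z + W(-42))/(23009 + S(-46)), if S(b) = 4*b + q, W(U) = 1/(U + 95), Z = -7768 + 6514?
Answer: -21894628705/1209778 ≈ -18098.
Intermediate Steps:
q = 1
Z = -1254
W(U) = 1/(95 + U)
S(b) = 1 + 4*b (S(b) = 4*b + 1 = 1 + 4*b)
-18098 + (Z + W(-42))/(23009 + S(-46)) = -18098 + (-1254 + 1/(95 - 42))/(23009 + (1 + 4*(-46))) = -18098 + (-1254 + 1/53)/(23009 + (1 - 184)) = -18098 + (-1254 + 1/53)/(23009 - 183) = -18098 - 66461/53/22826 = -18098 - 66461/53*1/22826 = -18098 - 66461/1209778 = -21894628705/1209778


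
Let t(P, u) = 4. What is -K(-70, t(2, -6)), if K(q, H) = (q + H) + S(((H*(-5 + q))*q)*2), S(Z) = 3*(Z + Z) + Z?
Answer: -293934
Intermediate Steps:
S(Z) = 7*Z (S(Z) = 3*(2*Z) + Z = 6*Z + Z = 7*Z)
K(q, H) = H + q + 14*H*q*(-5 + q) (K(q, H) = (q + H) + 7*(((H*(-5 + q))*q)*2) = (H + q) + 7*((H*q*(-5 + q))*2) = (H + q) + 7*(2*H*q*(-5 + q)) = (H + q) + 14*H*q*(-5 + q) = H + q + 14*H*q*(-5 + q))
-K(-70, t(2, -6)) = -(4 - 70 + 14*4*(-70)*(-5 - 70)) = -(4 - 70 + 14*4*(-70)*(-75)) = -(4 - 70 + 294000) = -1*293934 = -293934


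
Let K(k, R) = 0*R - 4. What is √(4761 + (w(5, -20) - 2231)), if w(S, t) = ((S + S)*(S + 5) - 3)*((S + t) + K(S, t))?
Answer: √687 ≈ 26.211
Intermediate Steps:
K(k, R) = -4 (K(k, R) = 0 - 4 = -4)
w(S, t) = (-3 + 2*S*(5 + S))*(-4 + S + t) (w(S, t) = ((S + S)*(S + 5) - 3)*((S + t) - 4) = ((2*S)*(5 + S) - 3)*(-4 + S + t) = (2*S*(5 + S) - 3)*(-4 + S + t) = (-3 + 2*S*(5 + S))*(-4 + S + t))
√(4761 + (w(5, -20) - 2231)) = √(4761 + ((12 - 43*5 - 3*(-20) + 2*5² + 2*5³ + 2*(-20)*5² + 10*5*(-20)) - 2231)) = √(4761 + ((12 - 215 + 60 + 2*25 + 2*125 + 2*(-20)*25 - 1000) - 2231)) = √(4761 + ((12 - 215 + 60 + 50 + 250 - 1000 - 1000) - 2231)) = √(4761 + (-1843 - 2231)) = √(4761 - 4074) = √687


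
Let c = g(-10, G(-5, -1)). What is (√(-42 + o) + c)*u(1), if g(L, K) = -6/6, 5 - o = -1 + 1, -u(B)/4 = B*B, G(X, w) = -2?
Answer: 4 - 4*I*√37 ≈ 4.0 - 24.331*I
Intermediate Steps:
u(B) = -4*B² (u(B) = -4*B*B = -4*B²)
o = 5 (o = 5 - (-1 + 1) = 5 - 1*0 = 5 + 0 = 5)
g(L, K) = -1 (g(L, K) = -6*⅙ = -1)
c = -1
(√(-42 + o) + c)*u(1) = (√(-42 + 5) - 1)*(-4*1²) = (√(-37) - 1)*(-4*1) = (I*√37 - 1)*(-4) = (-1 + I*√37)*(-4) = 4 - 4*I*√37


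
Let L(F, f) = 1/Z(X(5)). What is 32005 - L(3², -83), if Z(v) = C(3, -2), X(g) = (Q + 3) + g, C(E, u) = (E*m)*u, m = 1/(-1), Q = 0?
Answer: 192029/6 ≈ 32005.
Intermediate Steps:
m = -1
C(E, u) = -E*u (C(E, u) = (E*(-1))*u = (-E)*u = -E*u)
X(g) = 3 + g (X(g) = (0 + 3) + g = 3 + g)
Z(v) = 6 (Z(v) = -1*3*(-2) = 6)
L(F, f) = ⅙ (L(F, f) = 1/6 = ⅙)
32005 - L(3², -83) = 32005 - 1*⅙ = 32005 - ⅙ = 192029/6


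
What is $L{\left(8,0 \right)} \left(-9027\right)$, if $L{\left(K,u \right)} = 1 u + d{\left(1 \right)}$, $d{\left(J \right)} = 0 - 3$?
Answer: $27081$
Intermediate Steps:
$d{\left(J \right)} = -3$
$L{\left(K,u \right)} = -3 + u$ ($L{\left(K,u \right)} = 1 u - 3 = u - 3 = -3 + u$)
$L{\left(8,0 \right)} \left(-9027\right) = \left(-3 + 0\right) \left(-9027\right) = \left(-3\right) \left(-9027\right) = 27081$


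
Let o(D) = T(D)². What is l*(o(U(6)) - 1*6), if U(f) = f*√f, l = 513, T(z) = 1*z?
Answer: 107730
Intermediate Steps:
T(z) = z
U(f) = f^(3/2)
o(D) = D²
l*(o(U(6)) - 1*6) = 513*((6^(3/2))² - 1*6) = 513*((6*√6)² - 6) = 513*(216 - 6) = 513*210 = 107730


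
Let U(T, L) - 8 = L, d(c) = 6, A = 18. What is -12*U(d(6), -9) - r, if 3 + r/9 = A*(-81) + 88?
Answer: 12369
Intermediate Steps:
U(T, L) = 8 + L
r = -12357 (r = -27 + 9*(18*(-81) + 88) = -27 + 9*(-1458 + 88) = -27 + 9*(-1370) = -27 - 12330 = -12357)
-12*U(d(6), -9) - r = -12*(8 - 9) - 1*(-12357) = -12*(-1) + 12357 = 12 + 12357 = 12369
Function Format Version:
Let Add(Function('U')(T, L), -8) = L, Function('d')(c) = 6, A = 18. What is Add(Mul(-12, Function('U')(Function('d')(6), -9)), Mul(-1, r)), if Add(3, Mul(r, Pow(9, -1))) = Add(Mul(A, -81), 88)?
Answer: 12369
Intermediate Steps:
Function('U')(T, L) = Add(8, L)
r = -12357 (r = Add(-27, Mul(9, Add(Mul(18, -81), 88))) = Add(-27, Mul(9, Add(-1458, 88))) = Add(-27, Mul(9, -1370)) = Add(-27, -12330) = -12357)
Add(Mul(-12, Function('U')(Function('d')(6), -9)), Mul(-1, r)) = Add(Mul(-12, Add(8, -9)), Mul(-1, -12357)) = Add(Mul(-12, -1), 12357) = Add(12, 12357) = 12369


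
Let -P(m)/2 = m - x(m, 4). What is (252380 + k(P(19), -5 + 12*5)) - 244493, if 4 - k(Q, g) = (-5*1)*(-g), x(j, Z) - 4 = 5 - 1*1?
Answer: 7616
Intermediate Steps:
x(j, Z) = 8 (x(j, Z) = 4 + (5 - 1*1) = 4 + (5 - 1) = 4 + 4 = 8)
P(m) = 16 - 2*m (P(m) = -2*(m - 1*8) = -2*(m - 8) = -2*(-8 + m) = 16 - 2*m)
k(Q, g) = 4 - 5*g (k(Q, g) = 4 - (-5*1)*(-g) = 4 - (-5)*(-g) = 4 - 5*g)
(252380 + k(P(19), -5 + 12*5)) - 244493 = (252380 + (4 - 5*(-5 + 12*5))) - 244493 = (252380 + (4 - 5*(-5 + 60))) - 244493 = (252380 + (4 - 5*55)) - 244493 = (252380 + (4 - 275)) - 244493 = (252380 - 271) - 244493 = 252109 - 244493 = 7616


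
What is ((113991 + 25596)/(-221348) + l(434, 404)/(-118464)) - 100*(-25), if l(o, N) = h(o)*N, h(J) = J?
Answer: 2046846167897/819430296 ≈ 2497.9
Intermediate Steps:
l(o, N) = N*o (l(o, N) = o*N = N*o)
((113991 + 25596)/(-221348) + l(434, 404)/(-118464)) - 100*(-25) = ((113991 + 25596)/(-221348) + (404*434)/(-118464)) - 100*(-25) = (139587*(-1/221348) + 175336*(-1/118464)) + 2500 = (-139587/221348 - 21917/14808) + 2500 = -1729572103/819430296 + 2500 = 2046846167897/819430296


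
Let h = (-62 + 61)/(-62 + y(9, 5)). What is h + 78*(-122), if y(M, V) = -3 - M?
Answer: -704183/74 ≈ -9516.0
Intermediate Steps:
h = 1/74 (h = (-62 + 61)/(-62 + (-3 - 1*9)) = -1/(-62 + (-3 - 9)) = -1/(-62 - 12) = -1/(-74) = -1*(-1/74) = 1/74 ≈ 0.013514)
h + 78*(-122) = 1/74 + 78*(-122) = 1/74 - 9516 = -704183/74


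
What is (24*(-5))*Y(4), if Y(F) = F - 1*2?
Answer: -240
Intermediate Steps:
Y(F) = -2 + F (Y(F) = F - 2 = -2 + F)
(24*(-5))*Y(4) = (24*(-5))*(-2 + 4) = -120*2 = -240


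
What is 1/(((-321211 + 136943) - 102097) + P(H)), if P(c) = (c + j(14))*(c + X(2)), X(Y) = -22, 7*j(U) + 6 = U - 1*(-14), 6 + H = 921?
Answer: 7/3734756 ≈ 1.8743e-6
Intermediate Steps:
H = 915 (H = -6 + 921 = 915)
j(U) = 8/7 + U/7 (j(U) = -6/7 + (U - 1*(-14))/7 = -6/7 + (U + 14)/7 = -6/7 + (14 + U)/7 = -6/7 + (2 + U/7) = 8/7 + U/7)
P(c) = (-22 + c)*(22/7 + c) (P(c) = (c + (8/7 + (⅐)*14))*(c - 22) = (c + (8/7 + 2))*(-22 + c) = (c + 22/7)*(-22 + c) = (22/7 + c)*(-22 + c) = (-22 + c)*(22/7 + c))
1/(((-321211 + 136943) - 102097) + P(H)) = 1/(((-321211 + 136943) - 102097) + (-484/7 + 915² - 132/7*915)) = 1/((-184268 - 102097) + (-484/7 + 837225 - 120780/7)) = 1/(-286365 + 5739311/7) = 1/(3734756/7) = 7/3734756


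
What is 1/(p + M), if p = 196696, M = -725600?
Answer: -1/528904 ≈ -1.8907e-6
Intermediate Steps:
1/(p + M) = 1/(196696 - 725600) = 1/(-528904) = -1/528904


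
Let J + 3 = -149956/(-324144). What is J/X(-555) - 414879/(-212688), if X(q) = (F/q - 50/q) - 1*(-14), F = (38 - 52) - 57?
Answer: 2231711457193/1259300196336 ≈ 1.7722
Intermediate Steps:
F = -71 (F = -14 - 57 = -71)
J = -205619/81036 (J = -3 - 149956/(-324144) = -3 - 149956*(-1/324144) = -3 + 37489/81036 = -205619/81036 ≈ -2.5374)
X(q) = 14 - 121/q (X(q) = (-71/q - 50/q) - 1*(-14) = -121/q + 14 = 14 - 121/q)
J/X(-555) - 414879/(-212688) = -205619/(81036*(14 - 121/(-555))) - 414879/(-212688) = -205619/(81036*(14 - 121*(-1/555))) - 414879*(-1/212688) = -205619/(81036*(14 + 121/555)) + 138293/70896 = -205619/(81036*7891/555) + 138293/70896 = -205619/81036*555/7891 + 138293/70896 = -38039515/213151692 + 138293/70896 = 2231711457193/1259300196336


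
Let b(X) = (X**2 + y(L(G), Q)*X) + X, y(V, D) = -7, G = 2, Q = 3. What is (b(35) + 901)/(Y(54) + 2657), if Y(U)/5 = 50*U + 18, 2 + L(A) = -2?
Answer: 1916/16247 ≈ 0.11793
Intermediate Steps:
L(A) = -4 (L(A) = -2 - 2 = -4)
b(X) = X**2 - 6*X (b(X) = (X**2 - 7*X) + X = X**2 - 6*X)
Y(U) = 90 + 250*U (Y(U) = 5*(50*U + 18) = 5*(18 + 50*U) = 90 + 250*U)
(b(35) + 901)/(Y(54) + 2657) = (35*(-6 + 35) + 901)/((90 + 250*54) + 2657) = (35*29 + 901)/((90 + 13500) + 2657) = (1015 + 901)/(13590 + 2657) = 1916/16247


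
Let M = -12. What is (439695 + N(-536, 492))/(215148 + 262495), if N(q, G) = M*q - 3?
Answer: 446124/477643 ≈ 0.93401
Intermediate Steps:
N(q, G) = -3 - 12*q (N(q, G) = -12*q - 3 = -3 - 12*q)
(439695 + N(-536, 492))/(215148 + 262495) = (439695 + (-3 - 12*(-536)))/(215148 + 262495) = (439695 + (-3 + 6432))/477643 = (439695 + 6429)*(1/477643) = 446124*(1/477643) = 446124/477643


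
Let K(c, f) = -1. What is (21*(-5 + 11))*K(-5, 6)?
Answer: -126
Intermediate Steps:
(21*(-5 + 11))*K(-5, 6) = (21*(-5 + 11))*(-1) = (21*6)*(-1) = 126*(-1) = -126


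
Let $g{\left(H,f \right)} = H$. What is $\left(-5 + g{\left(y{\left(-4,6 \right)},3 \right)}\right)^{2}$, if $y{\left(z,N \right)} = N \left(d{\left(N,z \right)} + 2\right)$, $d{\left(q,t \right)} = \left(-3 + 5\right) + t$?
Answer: $25$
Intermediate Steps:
$d{\left(q,t \right)} = 2 + t$
$y{\left(z,N \right)} = N \left(4 + z\right)$ ($y{\left(z,N \right)} = N \left(\left(2 + z\right) + 2\right) = N \left(4 + z\right)$)
$\left(-5 + g{\left(y{\left(-4,6 \right)},3 \right)}\right)^{2} = \left(-5 + 6 \left(4 - 4\right)\right)^{2} = \left(-5 + 6 \cdot 0\right)^{2} = \left(-5 + 0\right)^{2} = \left(-5\right)^{2} = 25$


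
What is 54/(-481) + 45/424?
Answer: -1251/203944 ≈ -0.0061340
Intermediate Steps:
54/(-481) + 45/424 = 54*(-1/481) + 45*(1/424) = -54/481 + 45/424 = -1251/203944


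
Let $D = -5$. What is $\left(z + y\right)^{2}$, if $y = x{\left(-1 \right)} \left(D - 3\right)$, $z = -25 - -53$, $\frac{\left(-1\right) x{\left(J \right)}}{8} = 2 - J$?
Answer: $48400$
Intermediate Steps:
$x{\left(J \right)} = -16 + 8 J$ ($x{\left(J \right)} = - 8 \left(2 - J\right) = -16 + 8 J$)
$z = 28$ ($z = -25 + 53 = 28$)
$y = 192$ ($y = \left(-16 + 8 \left(-1\right)\right) \left(-5 - 3\right) = \left(-16 - 8\right) \left(-8\right) = \left(-24\right) \left(-8\right) = 192$)
$\left(z + y\right)^{2} = \left(28 + 192\right)^{2} = 220^{2} = 48400$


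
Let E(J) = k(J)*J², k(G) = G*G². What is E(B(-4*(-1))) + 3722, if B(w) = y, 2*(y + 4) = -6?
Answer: -13085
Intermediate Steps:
y = -7 (y = -4 + (½)*(-6) = -4 - 3 = -7)
k(G) = G³
B(w) = -7
E(J) = J⁵ (E(J) = J³*J² = J⁵)
E(B(-4*(-1))) + 3722 = (-7)⁵ + 3722 = -16807 + 3722 = -13085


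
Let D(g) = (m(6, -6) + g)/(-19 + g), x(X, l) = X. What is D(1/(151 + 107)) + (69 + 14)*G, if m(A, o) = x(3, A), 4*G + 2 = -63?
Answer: -26443995/19604 ≈ -1348.9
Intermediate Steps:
G = -65/4 (G = -½ + (¼)*(-63) = -½ - 63/4 = -65/4 ≈ -16.250)
m(A, o) = 3
D(g) = (3 + g)/(-19 + g)
D(1/(151 + 107)) + (69 + 14)*G = (3 + 1/(151 + 107))/(-19 + 1/(151 + 107)) + (69 + 14)*(-65/4) = (3 + 1/258)/(-19 + 1/258) + 83*(-65/4) = (3 + 1/258)/(-19 + 1/258) - 5395/4 = (775/258)/(-4901/258) - 5395/4 = -258/4901*775/258 - 5395/4 = -775/4901 - 5395/4 = -26443995/19604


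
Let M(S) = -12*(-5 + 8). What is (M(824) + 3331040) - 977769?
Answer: 2353235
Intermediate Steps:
M(S) = -36 (M(S) = -12*3 = -36)
(M(824) + 3331040) - 977769 = (-36 + 3331040) - 977769 = 3331004 - 977769 = 2353235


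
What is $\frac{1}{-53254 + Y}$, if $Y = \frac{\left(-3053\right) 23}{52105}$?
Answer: $- \frac{52105}{2774869889} \approx -1.8777 \cdot 10^{-5}$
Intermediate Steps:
$Y = - \frac{70219}{52105}$ ($Y = \left(-70219\right) \frac{1}{52105} = - \frac{70219}{52105} \approx -1.3476$)
$\frac{1}{-53254 + Y} = \frac{1}{-53254 - \frac{70219}{52105}} = \frac{1}{- \frac{2774869889}{52105}} = - \frac{52105}{2774869889}$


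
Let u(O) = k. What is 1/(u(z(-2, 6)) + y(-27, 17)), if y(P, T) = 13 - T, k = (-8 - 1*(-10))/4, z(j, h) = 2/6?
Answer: -2/7 ≈ -0.28571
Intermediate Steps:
z(j, h) = ⅓ (z(j, h) = 2*(⅙) = ⅓)
k = ½ (k = (-8 + 10)*(¼) = 2*(¼) = ½ ≈ 0.50000)
u(O) = ½
1/(u(z(-2, 6)) + y(-27, 17)) = 1/(½ + (13 - 1*17)) = 1/(½ + (13 - 17)) = 1/(½ - 4) = 1/(-7/2) = -2/7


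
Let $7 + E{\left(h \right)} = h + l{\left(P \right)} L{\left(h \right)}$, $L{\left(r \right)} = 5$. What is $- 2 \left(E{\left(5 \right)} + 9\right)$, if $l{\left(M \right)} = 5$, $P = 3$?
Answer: $-64$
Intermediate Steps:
$E{\left(h \right)} = 18 + h$ ($E{\left(h \right)} = -7 + \left(h + 5 \cdot 5\right) = -7 + \left(h + 25\right) = -7 + \left(25 + h\right) = 18 + h$)
$- 2 \left(E{\left(5 \right)} + 9\right) = - 2 \left(\left(18 + 5\right) + 9\right) = - 2 \left(23 + 9\right) = \left(-2\right) 32 = -64$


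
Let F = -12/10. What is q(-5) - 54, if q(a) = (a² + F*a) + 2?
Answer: -21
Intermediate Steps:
F = -6/5 (F = -12*⅒ = -6/5 ≈ -1.2000)
q(a) = 2 + a² - 6*a/5 (q(a) = (a² - 6*a/5) + 2 = 2 + a² - 6*a/5)
q(-5) - 54 = (2 + (-5)² - 6/5*(-5)) - 54 = (2 + 25 + 6) - 54 = 33 - 54 = -21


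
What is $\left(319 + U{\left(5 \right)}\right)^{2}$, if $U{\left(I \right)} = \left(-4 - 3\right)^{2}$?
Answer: $135424$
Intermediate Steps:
$U{\left(I \right)} = 49$ ($U{\left(I \right)} = \left(-7\right)^{2} = 49$)
$\left(319 + U{\left(5 \right)}\right)^{2} = \left(319 + 49\right)^{2} = 368^{2} = 135424$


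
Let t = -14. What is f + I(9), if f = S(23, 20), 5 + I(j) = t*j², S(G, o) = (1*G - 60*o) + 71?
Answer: -2245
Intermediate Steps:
S(G, o) = 71 + G - 60*o (S(G, o) = (G - 60*o) + 71 = 71 + G - 60*o)
I(j) = -5 - 14*j²
f = -1106 (f = 71 + 23 - 60*20 = 71 + 23 - 1200 = -1106)
f + I(9) = -1106 + (-5 - 14*9²) = -1106 + (-5 - 14*81) = -1106 + (-5 - 1134) = -1106 - 1139 = -2245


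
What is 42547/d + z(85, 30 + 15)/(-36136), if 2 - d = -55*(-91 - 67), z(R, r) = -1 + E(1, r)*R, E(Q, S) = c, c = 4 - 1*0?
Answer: -192552953/39243696 ≈ -4.9066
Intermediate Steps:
c = 4 (c = 4 + 0 = 4)
E(Q, S) = 4
z(R, r) = -1 + 4*R
d = -8688 (d = 2 - (-55)*(-91 - 67) = 2 - (-55)*(-158) = 2 - 1*8690 = 2 - 8690 = -8688)
42547/d + z(85, 30 + 15)/(-36136) = 42547/(-8688) + (-1 + 4*85)/(-36136) = 42547*(-1/8688) + (-1 + 340)*(-1/36136) = -42547/8688 + 339*(-1/36136) = -42547/8688 - 339/36136 = -192552953/39243696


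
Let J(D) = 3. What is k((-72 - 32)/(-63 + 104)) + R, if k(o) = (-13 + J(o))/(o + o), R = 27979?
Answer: 2910021/104 ≈ 27981.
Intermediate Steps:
k(o) = -5/o (k(o) = (-13 + 3)/(o + o) = -10*1/(2*o) = -5/o)
k((-72 - 32)/(-63 + 104)) + R = -5*(-63 + 104)/(-72 - 32) + 27979 = -5/((-104/41)) + 27979 = -5/((-104*1/41)) + 27979 = -5/(-104/41) + 27979 = -5*(-41/104) + 27979 = 205/104 + 27979 = 2910021/104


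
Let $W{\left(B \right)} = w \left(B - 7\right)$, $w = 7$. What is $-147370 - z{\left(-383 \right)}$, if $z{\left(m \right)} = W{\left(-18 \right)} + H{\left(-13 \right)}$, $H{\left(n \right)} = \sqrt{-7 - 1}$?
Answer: $-147195 - 2 i \sqrt{2} \approx -1.472 \cdot 10^{5} - 2.8284 i$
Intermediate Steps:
$W{\left(B \right)} = -49 + 7 B$ ($W{\left(B \right)} = 7 \left(B - 7\right) = 7 \left(-7 + B\right) = -49 + 7 B$)
$H{\left(n \right)} = 2 i \sqrt{2}$ ($H{\left(n \right)} = \sqrt{-8} = 2 i \sqrt{2}$)
$z{\left(m \right)} = -175 + 2 i \sqrt{2}$ ($z{\left(m \right)} = \left(-49 + 7 \left(-18\right)\right) + 2 i \sqrt{2} = \left(-49 - 126\right) + 2 i \sqrt{2} = -175 + 2 i \sqrt{2}$)
$-147370 - z{\left(-383 \right)} = -147370 - \left(-175 + 2 i \sqrt{2}\right) = -147370 + \left(175 - 2 i \sqrt{2}\right) = -147195 - 2 i \sqrt{2}$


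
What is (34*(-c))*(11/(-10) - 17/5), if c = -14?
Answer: -2142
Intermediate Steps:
(34*(-c))*(11/(-10) - 17/5) = (34*(-1*(-14)))*(11/(-10) - 17/5) = (34*14)*(11*(-⅒) - 17*⅕) = 476*(-11/10 - 17/5) = 476*(-9/2) = -2142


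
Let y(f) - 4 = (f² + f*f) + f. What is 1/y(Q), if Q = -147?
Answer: 1/43075 ≈ 2.3215e-5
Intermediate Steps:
y(f) = 4 + f + 2*f² (y(f) = 4 + ((f² + f*f) + f) = 4 + ((f² + f²) + f) = 4 + (2*f² + f) = 4 + (f + 2*f²) = 4 + f + 2*f²)
1/y(Q) = 1/(4 - 147 + 2*(-147)²) = 1/(4 - 147 + 2*21609) = 1/(4 - 147 + 43218) = 1/43075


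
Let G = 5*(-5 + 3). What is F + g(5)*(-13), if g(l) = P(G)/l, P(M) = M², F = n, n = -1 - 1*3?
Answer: -264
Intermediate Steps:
n = -4 (n = -1 - 3 = -4)
G = -10 (G = 5*(-2) = -10)
F = -4
g(l) = 100/l (g(l) = (-10)²/l = 100/l)
F + g(5)*(-13) = -4 + (100/5)*(-13) = -4 + (100*(⅕))*(-13) = -4 + 20*(-13) = -4 - 260 = -264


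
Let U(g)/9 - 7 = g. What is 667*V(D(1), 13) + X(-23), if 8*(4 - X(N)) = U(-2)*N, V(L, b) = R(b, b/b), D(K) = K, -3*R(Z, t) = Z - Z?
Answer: 1067/8 ≈ 133.38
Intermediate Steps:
U(g) = 63 + 9*g
R(Z, t) = 0 (R(Z, t) = -(Z - Z)/3 = -⅓*0 = 0)
V(L, b) = 0
X(N) = 4 - 45*N/8 (X(N) = 4 - (63 + 9*(-2))*N/8 = 4 - (63 - 18)*N/8 = 4 - 45*N/8)
667*V(D(1), 13) + X(-23) = 667*0 + (4 - 45/8*(-23)) = 0 + (4 + 1035/8) = 0 + 1067/8 = 1067/8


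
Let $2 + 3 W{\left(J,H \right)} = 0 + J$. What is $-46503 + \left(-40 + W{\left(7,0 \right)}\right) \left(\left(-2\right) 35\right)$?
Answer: $- \frac{131459}{3} \approx -43820.0$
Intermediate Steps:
$W{\left(J,H \right)} = - \frac{2}{3} + \frac{J}{3}$ ($W{\left(J,H \right)} = - \frac{2}{3} + \frac{0 + J}{3} = - \frac{2}{3} + \frac{J}{3}$)
$-46503 + \left(-40 + W{\left(7,0 \right)}\right) \left(\left(-2\right) 35\right) = -46503 + \left(-40 + \left(- \frac{2}{3} + \frac{1}{3} \cdot 7\right)\right) \left(\left(-2\right) 35\right) = -46503 + \left(-40 + \left(- \frac{2}{3} + \frac{7}{3}\right)\right) \left(-70\right) = -46503 + \left(-40 + \frac{5}{3}\right) \left(-70\right) = -46503 - - \frac{8050}{3} = -46503 + \frac{8050}{3} = - \frac{131459}{3}$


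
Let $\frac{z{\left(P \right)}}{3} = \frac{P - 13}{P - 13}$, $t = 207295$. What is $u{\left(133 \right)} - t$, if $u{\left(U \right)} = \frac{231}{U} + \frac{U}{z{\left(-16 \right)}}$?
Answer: $- \frac{11813189}{57} \approx -2.0725 \cdot 10^{5}$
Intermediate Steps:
$z{\left(P \right)} = 3$ ($z{\left(P \right)} = 3 \frac{P - 13}{P - 13} = 3 \frac{-13 + P}{-13 + P} = 3 \cdot 1 = 3$)
$u{\left(U \right)} = \frac{231}{U} + \frac{U}{3}$
$u{\left(133 \right)} - t = \left(\frac{231}{133} + \frac{1}{3} \cdot 133\right) - 207295 = \left(231 \cdot \frac{1}{133} + \frac{133}{3}\right) - 207295 = \left(\frac{33}{19} + \frac{133}{3}\right) - 207295 = \frac{2626}{57} - 207295 = - \frac{11813189}{57}$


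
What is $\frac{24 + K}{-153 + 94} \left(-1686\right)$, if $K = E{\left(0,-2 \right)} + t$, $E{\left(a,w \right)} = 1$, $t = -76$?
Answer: $- \frac{85986}{59} \approx -1457.4$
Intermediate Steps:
$K = -75$ ($K = 1 - 76 = -75$)
$\frac{24 + K}{-153 + 94} \left(-1686\right) = \frac{24 - 75}{-153 + 94} \left(-1686\right) = - \frac{51}{-59} \left(-1686\right) = \left(-51\right) \left(- \frac{1}{59}\right) \left(-1686\right) = \frac{51}{59} \left(-1686\right) = - \frac{85986}{59}$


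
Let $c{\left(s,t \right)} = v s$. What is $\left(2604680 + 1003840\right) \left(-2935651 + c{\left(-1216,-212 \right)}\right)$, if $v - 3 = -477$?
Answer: $-8513462154840$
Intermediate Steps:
$v = -474$ ($v = 3 - 477 = -474$)
$c{\left(s,t \right)} = - 474 s$
$\left(2604680 + 1003840\right) \left(-2935651 + c{\left(-1216,-212 \right)}\right) = \left(2604680 + 1003840\right) \left(-2935651 - -576384\right) = 3608520 \left(-2935651 + 576384\right) = 3608520 \left(-2359267\right) = -8513462154840$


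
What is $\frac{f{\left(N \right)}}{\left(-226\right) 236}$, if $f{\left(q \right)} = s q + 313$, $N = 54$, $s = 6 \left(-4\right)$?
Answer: $\frac{983}{53336} \approx 0.01843$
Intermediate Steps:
$s = -24$
$f{\left(q \right)} = 313 - 24 q$ ($f{\left(q \right)} = - 24 q + 313 = 313 - 24 q$)
$\frac{f{\left(N \right)}}{\left(-226\right) 236} = \frac{313 - 1296}{\left(-226\right) 236} = \frac{313 - 1296}{-53336} = \left(-983\right) \left(- \frac{1}{53336}\right) = \frac{983}{53336}$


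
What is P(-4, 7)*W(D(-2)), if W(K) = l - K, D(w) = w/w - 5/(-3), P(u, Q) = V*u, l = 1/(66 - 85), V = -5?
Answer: -3100/57 ≈ -54.386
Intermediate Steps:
l = -1/19 (l = 1/(-19) = -1/19 ≈ -0.052632)
P(u, Q) = -5*u
D(w) = 8/3 (D(w) = 1 - 5*(-⅓) = 1 + 5/3 = 8/3)
W(K) = -1/19 - K
P(-4, 7)*W(D(-2)) = (-5*(-4))*(-1/19 - 1*8/3) = 20*(-1/19 - 8/3) = 20*(-155/57) = -3100/57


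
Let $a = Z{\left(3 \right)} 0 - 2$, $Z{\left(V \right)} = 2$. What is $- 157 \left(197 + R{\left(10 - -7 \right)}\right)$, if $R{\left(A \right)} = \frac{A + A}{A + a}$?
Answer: $- \frac{469273}{15} \approx -31285.0$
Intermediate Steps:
$a = -2$ ($a = 2 \cdot 0 - 2 = 0 - 2 = -2$)
$R{\left(A \right)} = \frac{2 A}{-2 + A}$ ($R{\left(A \right)} = \frac{A + A}{A - 2} = \frac{2 A}{-2 + A}$)
$- 157 \left(197 + R{\left(10 - -7 \right)}\right) = - 157 \left(197 + \frac{2 \left(10 - -7\right)}{-2 + \left(10 - -7\right)}\right) = - 157 \left(197 + \frac{2 \left(10 + 7\right)}{-2 + \left(10 + 7\right)}\right) = - 157 \left(197 + 2 \cdot 17 \frac{1}{-2 + 17}\right) = - 157 \left(197 + 2 \cdot 17 \cdot \frac{1}{15}\right) = - 157 \left(197 + \frac{34}{15}\right) = \left(-157\right) \frac{2989}{15} = - \frac{469273}{15}$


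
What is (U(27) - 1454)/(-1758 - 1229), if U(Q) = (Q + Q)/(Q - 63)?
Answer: 2911/5974 ≈ 0.48728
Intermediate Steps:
U(Q) = 2*Q/(-63 + Q) (U(Q) = (2*Q)/(-63 + Q) = 2*Q/(-63 + Q))
(U(27) - 1454)/(-1758 - 1229) = (2*27/(-63 + 27) - 1454)/(-1758 - 1229) = (2*27/(-36) - 1454)/(-2987) = (2*27*(-1/36) - 1454)*(-1/2987) = (-3/2 - 1454)*(-1/2987) = -2911/2*(-1/2987) = 2911/5974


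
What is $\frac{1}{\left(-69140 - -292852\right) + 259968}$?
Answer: $\frac{1}{483680} \approx 2.0675 \cdot 10^{-6}$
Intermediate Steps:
$\frac{1}{\left(-69140 - -292852\right) + 259968} = \frac{1}{\left(-69140 + 292852\right) + 259968} = \frac{1}{223712 + 259968} = \frac{1}{483680}$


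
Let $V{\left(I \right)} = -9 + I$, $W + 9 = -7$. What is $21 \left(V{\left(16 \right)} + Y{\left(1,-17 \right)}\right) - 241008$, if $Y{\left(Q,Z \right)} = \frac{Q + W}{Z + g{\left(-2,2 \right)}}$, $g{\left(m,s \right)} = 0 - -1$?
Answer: $- \frac{3853461}{16} \approx -2.4084 \cdot 10^{5}$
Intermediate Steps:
$g{\left(m,s \right)} = 1$ ($g{\left(m,s \right)} = 0 + 1 = 1$)
$W = -16$ ($W = -9 - 7 = -16$)
$Y{\left(Q,Z \right)} = \frac{-16 + Q}{1 + Z}$ ($Y{\left(Q,Z \right)} = \frac{Q - 16}{Z + 1} = \frac{-16 + Q}{1 + Z}$)
$21 \left(V{\left(16 \right)} + Y{\left(1,-17 \right)}\right) - 241008 = 21 \left(\left(-9 + 16\right) + \frac{-16 + 1}{1 - 17}\right) - 241008 = 21 \left(7 + \frac{1}{-16} \left(-15\right)\right) - 241008 = 21 \left(7 - - \frac{15}{16}\right) - 241008 = 21 \left(7 + \frac{15}{16}\right) - 241008 = 21 \cdot \frac{127}{16} - 241008 = \frac{2667}{16} - 241008 = - \frac{3853461}{16}$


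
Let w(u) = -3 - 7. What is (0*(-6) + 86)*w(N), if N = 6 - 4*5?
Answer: -860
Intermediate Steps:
N = -14 (N = 6 - 20 = -14)
w(u) = -10
(0*(-6) + 86)*w(N) = (0*(-6) + 86)*(-10) = (0 + 86)*(-10) = 86*(-10) = -860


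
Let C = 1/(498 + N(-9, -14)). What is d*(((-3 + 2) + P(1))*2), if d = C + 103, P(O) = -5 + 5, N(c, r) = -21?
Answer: -98264/477 ≈ -206.00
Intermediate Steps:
P(O) = 0
C = 1/477 (C = 1/(498 - 21) = 1/477 ≈ 0.0020964)
d = 49132/477 (d = 1/477 + 103 = 49132/477 ≈ 103.00)
d*(((-3 + 2) + P(1))*2) = 49132*(((-3 + 2) + 0)*2)/477 = 49132*((-1 + 0)*2)/477 = 49132*(-1*2)/477 = (49132/477)*(-2) = -98264/477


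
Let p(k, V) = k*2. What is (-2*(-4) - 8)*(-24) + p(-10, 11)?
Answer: -20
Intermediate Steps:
p(k, V) = 2*k
(-2*(-4) - 8)*(-24) + p(-10, 11) = (-2*(-4) - 8)*(-24) + 2*(-10) = (8 - 8)*(-24) - 20 = 0*(-24) - 20 = 0 - 20 = -20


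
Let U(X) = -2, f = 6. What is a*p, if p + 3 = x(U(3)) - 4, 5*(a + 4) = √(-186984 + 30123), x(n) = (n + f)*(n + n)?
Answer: 92 - 69*I*√17429/5 ≈ 92.0 - 1821.9*I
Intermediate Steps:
x(n) = 2*n*(6 + n) (x(n) = (n + 6)*(n + n) = (6 + n)*(2*n) = 2*n*(6 + n))
a = -4 + 3*I*√17429/5 (a = -4 + √(-186984 + 30123)/5 = -4 + √(-156861)/5 = -4 + (3*I*√17429)/5 = -4 + 3*I*√17429/5 ≈ -4.0 + 79.211*I)
p = -23 (p = -3 + (2*(-2)*(6 - 2) - 4) = -3 + (2*(-2)*4 - 4) = -3 + (-16 - 4) = -3 - 20 = -23)
a*p = (-4 + 3*I*√17429/5)*(-23) = 92 - 69*I*√17429/5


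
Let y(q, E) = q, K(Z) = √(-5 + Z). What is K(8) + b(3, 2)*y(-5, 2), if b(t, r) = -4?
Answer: 20 + √3 ≈ 21.732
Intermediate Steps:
K(8) + b(3, 2)*y(-5, 2) = √(-5 + 8) - 4*(-5) = √3 + 20 = 20 + √3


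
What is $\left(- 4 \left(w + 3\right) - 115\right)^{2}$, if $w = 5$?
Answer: $21609$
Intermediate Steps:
$\left(- 4 \left(w + 3\right) - 115\right)^{2} = \left(- 4 \left(5 + 3\right) - 115\right)^{2} = \left(\left(-4\right) 8 - 115\right)^{2} = \left(-32 - 115\right)^{2} = \left(-147\right)^{2} = 21609$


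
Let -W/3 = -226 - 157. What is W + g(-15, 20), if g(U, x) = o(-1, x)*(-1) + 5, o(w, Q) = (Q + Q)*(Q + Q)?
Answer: -446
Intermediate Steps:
o(w, Q) = 4*Q² (o(w, Q) = (2*Q)*(2*Q) = 4*Q²)
g(U, x) = 5 - 4*x² (g(U, x) = (4*x²)*(-1) + 5 = -4*x² + 5 = 5 - 4*x²)
W = 1149 (W = -3*(-226 - 157) = -3*(-383) = 1149)
W + g(-15, 20) = 1149 + (5 - 4*20²) = 1149 + (5 - 4*400) = 1149 + (5 - 1600) = 1149 - 1595 = -446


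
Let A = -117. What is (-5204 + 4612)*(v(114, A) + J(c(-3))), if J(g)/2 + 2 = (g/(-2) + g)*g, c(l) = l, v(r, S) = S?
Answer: 66304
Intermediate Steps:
J(g) = -4 + g**2 (J(g) = -4 + 2*((g/(-2) + g)*g) = -4 + 2*((g*(-1/2) + g)*g) = -4 + 2*((-g/2 + g)*g) = -4 + 2*((g/2)*g) = -4 + 2*(g**2/2) = -4 + g**2)
(-5204 + 4612)*(v(114, A) + J(c(-3))) = (-5204 + 4612)*(-117 + (-4 + (-3)**2)) = -592*(-117 + (-4 + 9)) = -592*(-117 + 5) = -592*(-112) = 66304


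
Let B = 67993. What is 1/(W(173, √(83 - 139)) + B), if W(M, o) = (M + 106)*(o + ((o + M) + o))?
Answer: 29065/3388904866 - 837*I*√14/6777809732 ≈ 8.5765e-6 - 4.6206e-7*I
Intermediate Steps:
W(M, o) = (106 + M)*(M + 3*o) (W(M, o) = (106 + M)*(o + ((M + o) + o)) = (106 + M)*(o + (M + 2*o)) = (106 + M)*(M + 3*o))
1/(W(173, √(83 - 139)) + B) = 1/((173² + 106*173 + 318*√(83 - 139) + 3*173*√(83 - 139)) + 67993) = 1/((29929 + 18338 + 318*√(-56) + 3*173*√(-56)) + 67993) = 1/((29929 + 18338 + 318*(2*I*√14) + 3*173*(2*I*√14)) + 67993) = 1/((29929 + 18338 + 636*I*√14 + 1038*I*√14) + 67993) = 1/((48267 + 1674*I*√14) + 67993) = 1/(116260 + 1674*I*√14)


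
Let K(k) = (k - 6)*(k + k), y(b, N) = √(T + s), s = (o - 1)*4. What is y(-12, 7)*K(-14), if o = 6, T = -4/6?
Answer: 560*√174/3 ≈ 2462.3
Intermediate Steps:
T = -⅔ (T = -4*⅙ = -⅔ ≈ -0.66667)
s = 20 (s = (6 - 1)*4 = 5*4 = 20)
y(b, N) = √174/3 (y(b, N) = √(-⅔ + 20) = √(58/3) = √174/3)
K(k) = 2*k*(-6 + k) (K(k) = (-6 + k)*(2*k) = 2*k*(-6 + k))
y(-12, 7)*K(-14) = (√174/3)*(2*(-14)*(-6 - 14)) = (√174/3)*(2*(-14)*(-20)) = (√174/3)*560 = 560*√174/3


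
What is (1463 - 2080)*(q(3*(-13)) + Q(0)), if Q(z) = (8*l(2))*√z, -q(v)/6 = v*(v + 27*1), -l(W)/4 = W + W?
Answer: 1732536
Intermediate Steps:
l(W) = -8*W (l(W) = -4*(W + W) = -8*W)
q(v) = -6*v*(27 + v) (q(v) = -6*v*(v + 27*1) = -6*v*(v + 27) = -6*v*(27 + v))
Q(z) = -128*√z (Q(z) = (8*(-8*2))*√z = (8*(-16))*√z = -128*√z)
(1463 - 2080)*(q(3*(-13)) + Q(0)) = (1463 - 2080)*(-6*3*(-13)*(27 + 3*(-13)) - 128*√0) = -617*(-6*(-39)*(27 - 39) - 128*0) = -617*(-6*(-39)*(-12) + 0) = -617*(-2808 + 0) = -617*(-2808) = 1732536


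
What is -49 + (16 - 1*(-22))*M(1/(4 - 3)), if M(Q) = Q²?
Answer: -11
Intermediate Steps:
-49 + (16 - 1*(-22))*M(1/(4 - 3)) = -49 + (16 - 1*(-22))*(1/(4 - 3))² = -49 + (16 + 22)*(1/1)² = -49 + 38*1² = -49 + 38*1 = -49 + 38 = -11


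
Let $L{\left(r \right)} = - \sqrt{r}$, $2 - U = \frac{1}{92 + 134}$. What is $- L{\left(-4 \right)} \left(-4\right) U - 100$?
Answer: $-100 - \frac{1804 i}{113} \approx -100.0 - 15.965 i$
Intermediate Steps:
$U = \frac{451}{226}$ ($U = 2 - \frac{1}{92 + 134} = 2 - \frac{1}{226} = \frac{451}{226} \approx 1.9956$)
$- L{\left(-4 \right)} \left(-4\right) U - 100 = - \left(-1\right) \sqrt{-4} \left(-4\right) \frac{451}{226} - 100 = - \left(-1\right) 2 i \left(-4\right) \frac{451}{226} - 100 = - \left(-2\right) i \left(-4\right) \frac{451}{226} - 100 = 2 i \left(-4\right) \frac{451}{226} - 100 = - 8 i \frac{451}{226} - 100 = - \frac{1804 i}{113} - 100 = -100 - \frac{1804 i}{113}$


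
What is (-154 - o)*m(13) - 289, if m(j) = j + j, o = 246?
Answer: -10689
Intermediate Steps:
m(j) = 2*j
(-154 - o)*m(13) - 289 = (-154 - 1*246)*(2*13) - 289 = (-154 - 246)*26 - 289 = -400*26 - 289 = -10400 - 289 = -10689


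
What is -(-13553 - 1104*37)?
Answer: 54401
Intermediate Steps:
-(-13553 - 1104*37) = -(-13553 - 40848) = -1*(-54401) = 54401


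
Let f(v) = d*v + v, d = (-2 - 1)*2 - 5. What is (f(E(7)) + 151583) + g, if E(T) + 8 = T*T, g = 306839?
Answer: 458012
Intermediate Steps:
E(T) = -8 + T² (E(T) = -8 + T*T = -8 + T²)
d = -11 (d = -3*2 - 5 = -6 - 5 = -11)
f(v) = -10*v (f(v) = -11*v + v = -10*v)
(f(E(7)) + 151583) + g = (-10*(-8 + 7²) + 151583) + 306839 = (-10*(-8 + 49) + 151583) + 306839 = (-10*41 + 151583) + 306839 = (-410 + 151583) + 306839 = 151173 + 306839 = 458012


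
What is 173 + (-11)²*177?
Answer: 21590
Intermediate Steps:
173 + (-11)²*177 = 173 + 121*177 = 173 + 21417 = 21590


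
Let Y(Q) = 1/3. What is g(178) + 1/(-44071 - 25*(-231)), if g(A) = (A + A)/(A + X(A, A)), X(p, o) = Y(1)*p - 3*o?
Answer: -229781/191480 ≈ -1.2000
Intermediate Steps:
Y(Q) = ⅓
X(p, o) = -3*o + p/3 (X(p, o) = p/3 - 3*o = -3*o + p/3)
g(A) = -6/5 (g(A) = (A + A)/(A + (-3*A + A/3)) = (2*A)/(A - 8*A/3) = (2*A)/((-5*A/3)) = (2*A)*(-3/(5*A)) = -6/5)
g(178) + 1/(-44071 - 25*(-231)) = -6/5 + 1/(-44071 - 25*(-231)) = -6/5 + 1/(-44071 + 5775) = -6/5 + 1/(-38296) = -6/5 - 1/38296 = -229781/191480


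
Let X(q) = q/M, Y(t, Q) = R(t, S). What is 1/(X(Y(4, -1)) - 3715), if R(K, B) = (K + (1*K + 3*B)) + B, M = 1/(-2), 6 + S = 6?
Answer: -1/3731 ≈ -0.00026802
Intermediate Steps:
S = 0 (S = -6 + 6 = 0)
M = -1/2 (M = 1*(-1/2) = -1/2 ≈ -0.50000)
R(K, B) = 2*K + 4*B (R(K, B) = (K + (K + 3*B)) + B = (2*K + 3*B) + B = 2*K + 4*B)
Y(t, Q) = 2*t (Y(t, Q) = 2*t + 4*0 = 2*t + 0 = 2*t)
X(q) = -2*q (X(q) = q/(-1/2) = q*(-2) = -2*q)
1/(X(Y(4, -1)) - 3715) = 1/(-4*4 - 3715) = 1/(-2*8 - 3715) = 1/(-16 - 3715) = 1/(-3731) = -1/3731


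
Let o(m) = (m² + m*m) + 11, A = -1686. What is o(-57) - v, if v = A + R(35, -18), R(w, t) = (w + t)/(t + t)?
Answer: 295037/36 ≈ 8195.5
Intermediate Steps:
o(m) = 11 + 2*m² (o(m) = (m² + m²) + 11 = 2*m² + 11 = 11 + 2*m²)
R(w, t) = (t + w)/(2*t) (R(w, t) = (t + w)/((2*t)) = (t + w)*(1/(2*t)) = (t + w)/(2*t))
v = -60713/36 (v = -1686 + (½)*(-18 + 35)/(-18) = -1686 + (½)*(-1/18)*17 = -1686 - 17/36 = -60713/36 ≈ -1686.5)
o(-57) - v = (11 + 2*(-57)²) - 1*(-60713/36) = (11 + 2*3249) + 60713/36 = (11 + 6498) + 60713/36 = 6509 + 60713/36 = 295037/36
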